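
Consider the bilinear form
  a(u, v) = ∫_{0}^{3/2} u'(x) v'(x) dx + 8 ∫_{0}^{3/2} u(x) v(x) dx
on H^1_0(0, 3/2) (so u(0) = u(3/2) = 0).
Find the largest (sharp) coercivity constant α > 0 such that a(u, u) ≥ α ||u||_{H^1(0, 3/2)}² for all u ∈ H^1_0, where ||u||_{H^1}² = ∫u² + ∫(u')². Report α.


α = 1

Coercivity of a(·,·) on H^1_0(0, 3/2) means a(u, u) ≥ α ||u||_{H^1}² for every u ∈ H^1_0.
The interval has length L = 3/2, and Poincaré/coercivity depend only on L. Here a(u, u) = ∫(u')² + (8)·∫u².
Here c = 8 ≥ 1, so a(u,u) = ∫(u')² + c∫u² ≥ ∫(u')² + ∫u² = ||u||_{H^1}², i.e. α = 1 works. No larger α is possible: a(u,u) ≥ α||u||_{H^1}² means (1−α)∫(u')² ≥ (α−c)∫u², and for the modes u_n = sin(nπ(x−x₀)/L) (x₀ the left endpoint) one has ∫u_n²/∫(u_n')² = (L/(nπ))² → 0, so a(u_n,u_n)/||u_n||_{H^1}² → 1. Hence the optimal constant is α = 1.
Therefore α = 1.


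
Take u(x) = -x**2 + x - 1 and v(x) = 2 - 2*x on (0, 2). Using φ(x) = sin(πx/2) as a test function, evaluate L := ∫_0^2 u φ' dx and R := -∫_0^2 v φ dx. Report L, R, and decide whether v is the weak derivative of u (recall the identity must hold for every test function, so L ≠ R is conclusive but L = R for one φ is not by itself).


LHS = 4/π, RHS = 0. No, v is not the weak derivative of u.

u(x) = -x**2 + x - 1, classical derivative u'(x) = 1 - 2*x.
φ(x) = sin(πx/2), so φ'(x) = π*cos(π*x/2)/2.
Note φ(0) = φ(2) = 0, so the boundary term u·φ vanishes.
LHS = ∫_0^2 u(x) φ'(x) dx = ∫_0^2 (-π*x^2*cos(π*x/2)/2 + π*x*cos(π*x/2)/2 - π*cos(π*x/2)/2) dx. Term by term:
  ∫_0^2 -π*cos(π*x/2)/2 dx = 0;  ∫_0^2 π*x*cos(π*x/2)/2 dx = -4/π;  ∫_0^2 -π*x^2*cos(π*x/2)/2 dx = 8/π.
Sum: 0 − 4/π + 8/π = 4/π.
So LHS = 4/π.
∫_0^2 v(x) φ(x) dx = ∫_0^2 (-2*x*sin(π*x/2) + 2*sin(π*x/2)) dx. Term by term:
  ∫_0^2 2*sin(π*x/2) dx = 8/π;  ∫_0^2 -2*x*sin(π*x/2) dx = -8/π.
Sum: 8/π − 8/π = 0.
So RHS = -∫_0^2 v(x) φ(x) dx = 0.
LHS − RHS = 4/π ≠ 0, so the identity fails.
(For a valid weak derivative the identity must hold for EVERY test function, in particular this one. The failure shows v is NOT the weak derivative of u.)
Correct weak derivative would be u'(x) = 1 - 2*x.


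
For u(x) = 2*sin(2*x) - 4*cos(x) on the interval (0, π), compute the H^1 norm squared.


||u||_{H^1(0,π)}^2 = -128/3 + 26*π

u'(x) = 4*sin(x) + 4*cos(2*x).
Expand u² and (u')² and integrate term by term on (0, π), using: for integers n ≥ 1, ∫_0^π sin²(nx) dx = ∫_0^π cos²(nx) dx = π/2; for n ≠ n', ∫_0^π sin(nx)sin(n'x) dx = ∫_0^π cos(nx)cos(n'x) dx = 0; and by product-to-sum, ∫_0^π sin(nx)cos(n'x) dx = ½∫_0^π [sin((n+n')x) + sin((n−n')x)] dx, which is 0 when n+n' is even and 2n/(n²−n'²) when n+n' is odd (it need not vanish on (0, π)).
  u² squared terms: (-4)²·∫cos(x)² dx = 16·π/2 = 8*π;  (2)²·∫sin(2x)² dx = 4·π/2 = 2*π.
  u² cross terms: 2·(-4)·(2)·∫cos(x)·sin(2x) dx = -16·(4/3) = -64/3.
  So ∫_0^π u² dx = 8*π + 2*π − 64/3 = -64/3 + 10*π.
  (u')² squared terms: (4)²·∫cos(2x)² dx = 16·π/2 = 8*π;  (4)²·∫sin(x)² dx = 16·π/2 = 8*π.
  (u')² cross terms: 2·(4)·(4)·∫cos(2x)·sin(x) dx = 32·(-2/3) = -64/3.
  So ∫_0^π (u')² dx = 8*π + 8*π − 64/3 = -64/3 + 16*π.
||u||_{H^1}^2 = (-64/3 + 10*π) + (-64/3 + 16*π) = -128/3 + 26*π.


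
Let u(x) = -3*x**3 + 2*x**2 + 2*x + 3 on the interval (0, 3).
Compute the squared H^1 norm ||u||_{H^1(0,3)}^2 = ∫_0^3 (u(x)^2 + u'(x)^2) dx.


||u||_{H^1}^2 = 235911/70

The H^1 norm (squared) on an interval (0, L) is
  ||u||_{H^1}^2 = ∫_0^L u(x)^2 dx + ∫_0^L u'(x)^2 dx.
Compute u'(x) = -9*x**2 + 4*x + 2.
Then u(x)^2 = 9*x**6 - 12*x**5 - 8*x**4 - 10*x**3 + 16*x**2 + 12*x + 9 and u'(x)^2 = 81*x**4 - 72*x**3 - 20*x**2 + 16*x + 4.
Integrate each monomial from 0 to 3 using ∫_0^3 c·x^n dx = c·3^(n+1)/(n+1):
  ∫_0^3 u(x)^2 dx = ∫_0^3 (9*x^6 - 12*x^5 - 8*x^4 - 10*x^3 + 16*x^2 + 12*x + 9) dx. Term by term:
    ∫_0^3 9*x^6 dx = 19683/7;  ∫_0^3 -12*x^5 dx = -1458;  ∫_0^3 -8*x^4 dx = -1944/5;
    ∫_0^3 -10*x^3 dx = -405/2;  ∫_0^3 16*x^2 dx = 144;  ∫_0^3 12*x dx = 54;
    ∫_0^3 9 dx = 27.
  Sum: 19683/7 − 1458 − 1944/5 − 405/2 + 144 + 54 + 27 = 69129/70.
  ∫_0^3 u'(x)^2 dx = ∫_0^3 (81*x^4 - 72*x^3 - 20*x^2 + 16*x + 4) dx. Term by term:
    ∫_0^3 81*x^4 dx = 19683/5;  ∫_0^3 -72*x^3 dx = -1458;  ∫_0^3 -20*x^2 dx = -180;
    ∫_0^3 16*x dx = 72;  ∫_0^3 4 dx = 12.
  Sum: 19683/5 − 1458 − 180 + 72 + 12 = 11913/5.
Adding: ||u||_{H^1}^2 = 69129/70 + 11913/5 = 235911/70.


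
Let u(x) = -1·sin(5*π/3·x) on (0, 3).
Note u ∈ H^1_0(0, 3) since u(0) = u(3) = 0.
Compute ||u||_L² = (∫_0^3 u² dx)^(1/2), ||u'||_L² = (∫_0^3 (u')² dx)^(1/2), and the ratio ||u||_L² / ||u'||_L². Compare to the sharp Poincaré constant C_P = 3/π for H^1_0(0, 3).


||u||_L² / ||u'||_L² = 3/(5*π) < C_P = 3/π.

u(x) = -1·sin(5*π/3·x), so u'(x) = -5*π*cos(5*π*x/3)/3.
Writing u(x) = A·sin(kπx/L) with A = -1 and k = 5, use ∫_0^L sin²(kπx/L) dx = L/2 and ∫_0^L cos²(kπx/L) dx = L/2.
u² = 1·sin²(5*π/3·x) and (u')² = 25*π^2/9·cos²(5*π/3·x), and each of sin², cos² integrates to L/2 = 3/2 over (0, 3).
∫_0^3 u² dx = 3/2, so ||u||_L² = sqrt(6)/2.
∫_0^3 (u')² dx = 25*π^2/6, so ||u'||_L² = 5*sqrt(6)*π/6.
Ratio ||u||_L² / ||u'||_L² = 3/(5*π).
Sharp Poincaré constant on H^1_0(0, 3) is C_P = L/π = 3/π, achieved by sin(π/3·x).
This is the k = 5 harmonic; the ratio L/(kπ) is strictly less than C_P = L/π, consistent with the sharp inequality ||u||_L² ≤ C_P ||u'||_L².


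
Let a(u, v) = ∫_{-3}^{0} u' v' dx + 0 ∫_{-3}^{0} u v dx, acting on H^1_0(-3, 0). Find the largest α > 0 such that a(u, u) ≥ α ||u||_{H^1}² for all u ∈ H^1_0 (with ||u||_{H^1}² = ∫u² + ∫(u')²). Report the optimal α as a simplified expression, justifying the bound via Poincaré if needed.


α = π^2/(9 + π^2)

Coercivity of a(·,·) on H^1_0(-3, 0) means a(u, u) ≥ α ||u||_{H^1}² for every u ∈ H^1_0.
The interval has length L = 3, and Poincaré/coercivity depend only on L. Here a(u, u) = ∫(u')² + (0)·∫u².
Here c = 0, so a(u,u) = ∫(u')² alone. The condition a(u,u) ≥ α||u||_{H^1}² reads (1−α)∫(u')² ≥ (α−c)∫u². Any admissible α is ≤ 1 (rapidly oscillating u have ∫u²/∫(u')² → 0), and α = 1 would force 0 ≥ (1−c)∫u², impossible since c < 1; so 1−α > 0. By the sharp Poincaré inequality on H^1_0 of an interval of length L, ∫(u')² ≥ (π/L)²∫u² with equality for the first sine mode sin(π(x−x₀)/L) (x₀ the left endpoint), so the inequality holds for all u iff (1−α)(π/L)² ≥ α − c, i.e. α ≤ ((π/L)² + c)/((π/L)² + 1) = (1 + c(L/π)²)/(1 + (L/π)²). (Direct route, valid since c ≤ 0: Poincaré gives c∫u² ≥ c(L/π)²∫(u')², so a(u,u) ≥ (1 + c(L/π)²)∫(u')², while ||u||_{H^1}² ≤ (1 + (L/π)²)∫(u')²; dividing yields the same α.) With (π/L)² = π^2/9 and c = 0, the largest admissible constant is α = ((π/L)² + c)/((π/L)² + 1).
Simplifying, α = π^2/(9 + π^2).


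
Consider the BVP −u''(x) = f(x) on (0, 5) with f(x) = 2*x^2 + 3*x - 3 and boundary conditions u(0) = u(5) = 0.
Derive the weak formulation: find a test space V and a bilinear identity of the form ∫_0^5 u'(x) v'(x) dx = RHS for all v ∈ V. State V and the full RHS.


V = H^1_0(0, 5) (so v(0) = v(5) = 0); weak form: ∫_0^5 u'v' dx = ∫_0^5 (2*x^2 + 3*x - 3) v dx for all v ∈ V.

Multiply both sides by a test function v and integrate from 0 to 5:
  ∫_0^5 −u''(x) v(x) dx = ∫_0^5 f(x) v(x) dx.
Integrate the LHS by parts once:
  ∫_0^5 −u'' v dx = −[u'(x) v(x)]_0^5 + ∫_0^5 u'(x) v'(x) dx.
Thus ∫_0^5 u'(x) v'(x) dx = ∫_0^5 f(x) v(x) dx + [u'(x) v(x)]_0^5.
Choose V so that boundary terms are either known or forced to vanish.
u is Dirichlet: u(0) = u(5) = 0. Let V = H^1_0(0, 5); then v(0) = v(5) = 0, and [u' v]_0^5 = 0.
Weak formulation: find u (satisfying any essential BC) such that ∫_0^5 u'(x) v'(x) dx = ∫_0^5 f v dx for all v ∈ V.
Substituting f(x) = 2*x^2 + 3*x - 3, the right-hand side is ∫_0^5 (2*x^2 + 3*x - 3) v dx.


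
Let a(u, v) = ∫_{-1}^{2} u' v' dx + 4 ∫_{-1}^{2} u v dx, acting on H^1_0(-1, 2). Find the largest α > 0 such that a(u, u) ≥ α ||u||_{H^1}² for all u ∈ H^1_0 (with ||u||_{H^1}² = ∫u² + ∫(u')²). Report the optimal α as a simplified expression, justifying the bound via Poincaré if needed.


α = 1

Coercivity of a(·,·) on H^1_0(-1, 2) means a(u, u) ≥ α ||u||_{H^1}² for every u ∈ H^1_0.
The interval has length L = 3, and Poincaré/coercivity depend only on L. Here a(u, u) = ∫(u')² + (4)·∫u².
Here c = 4 ≥ 1, so a(u,u) = ∫(u')² + c∫u² ≥ ∫(u')² + ∫u² = ||u||_{H^1}², i.e. α = 1 works. No larger α is possible: a(u,u) ≥ α||u||_{H^1}² means (1−α)∫(u')² ≥ (α−c)∫u², and for the modes u_n = sin(nπ(x−x₀)/L) (x₀ the left endpoint) one has ∫u_n²/∫(u_n')² = (L/(nπ))² → 0, so a(u_n,u_n)/||u_n||_{H^1}² → 1. Hence the optimal constant is α = 1.
Therefore α = 1.


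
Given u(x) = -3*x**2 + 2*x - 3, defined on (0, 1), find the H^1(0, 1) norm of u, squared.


||u||_{H^1}^2 = 197/15

The H^1 norm (squared) on an interval (0, L) is
  ||u||_{H^1}^2 = ∫_0^L u(x)^2 dx + ∫_0^L u'(x)^2 dx.
Compute u'(x) = 2 - 6*x.
Then u(x)^2 = 9*x**4 - 12*x**3 + 22*x**2 - 12*x + 9 and u'(x)^2 = 36*x**2 - 24*x + 4.
Integrate each monomial from 0 to 1 using ∫_0^1 c·x^n dx = c·1^(n+1)/(n+1):
  ∫_0^1 u(x)^2 dx = ∫_0^1 (9*x^4 - 12*x^3 + 22*x^2 - 12*x + 9) dx. Term by term:
    ∫_0^1 9*x^4 dx = 9/5;  ∫_0^1 -12*x^3 dx = -3;  ∫_0^1 22*x^2 dx = 22/3;
    ∫_0^1 -12*x dx = -6;  ∫_0^1 9 dx = 9.
  Sum: 9/5 − 3 + 22/3 − 6 + 9 = 137/15.
  ∫_0^1 u'(x)^2 dx = ∫_0^1 (36*x^2 - 24*x + 4) dx. Term by term:
    ∫_0^1 36*x^2 dx = 12;  ∫_0^1 -24*x dx = -12;  ∫_0^1 4 dx = 4.
  Sum: 12 − 12 + 4 = 4.
Adding: ||u||_{H^1}^2 = 137/15 + 4 = 197/15.


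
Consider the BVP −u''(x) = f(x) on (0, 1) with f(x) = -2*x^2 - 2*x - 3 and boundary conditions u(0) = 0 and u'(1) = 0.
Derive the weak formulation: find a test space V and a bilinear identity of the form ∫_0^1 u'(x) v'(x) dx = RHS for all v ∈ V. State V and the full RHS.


V = {v ∈ H^1(0, 1) : v(0) = 0} (test functions vanish at x = 0 where u is specified); weak form: ∫_0^1 u'v' dx = ∫_0^1 (-2*x^2 - 2*x - 3) v dx for all v ∈ V.

Multiply both sides by a test function v and integrate from 0 to 1:
  ∫_0^1 −u''(x) v(x) dx = ∫_0^1 f(x) v(x) dx.
Integrate the LHS by parts once:
  ∫_0^1 −u'' v dx = −[u'(x) v(x)]_0^1 + ∫_0^1 u'(x) v'(x) dx.
Thus ∫_0^1 u'(x) v'(x) dx = ∫_0^1 f(x) v(x) dx + [u'(x) v(x)]_0^1.
Choose V so that boundary terms are either known or forced to vanish.
Mixed BC: u(0) = 0 (Dirichlet) and u'(1) = 0 (Neumann). Define V = {v ∈ H^1(0, 1) : v(0) = 0}. Then [u' v]_0^1 = u'(1)·v(1) − u'(0)·0 = 0.
Weak formulation: find u (satisfying any essential BC) such that ∫_0^1 u'(x) v'(x) dx = ∫_0^1 f v dx for all v ∈ V (Dirichlet at 0 absorbed into V; the Neumann datum at x = 1 is zero, so no boundary term remains).
Substituting f(x) = -2*x^2 - 2*x - 3, the right-hand side is ∫_0^1 (-2*x^2 - 2*x - 3) v dx.


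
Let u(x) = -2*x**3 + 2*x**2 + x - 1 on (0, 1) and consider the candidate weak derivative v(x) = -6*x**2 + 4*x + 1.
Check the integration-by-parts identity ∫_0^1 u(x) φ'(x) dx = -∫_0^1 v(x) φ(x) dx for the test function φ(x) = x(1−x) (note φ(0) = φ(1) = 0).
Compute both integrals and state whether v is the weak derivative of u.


LHS = -1/5, RHS = -1/5. Yes, v = u' weakly.

u(x) = -2*x**3 + 2*x**2 + x - 1, classical derivative u'(x) = -6*x**2 + 4*x + 1.
φ(x) = x(1−x), so φ'(x) = 1 - 2*x.
Note φ(0) = φ(1) = 0, so the boundary term u·φ vanishes.
LHS = ∫_0^1 u(x) φ'(x) dx = ∫_0^1 (4*x^4 - 6*x^3 + 3*x - 1) dx. Term by term:
  ∫_0^1 4*x^4 dx = 4/5;  ∫_0^1 -6*x^3 dx = -3/2;  ∫_0^1 3*x dx = 3/2;
  ∫_0^1 -1 dx = -1.
Sum: 4/5 − 3/2 + 3/2 − 1 = -1/5.
So LHS = -1/5.
∫_0^1 v(x) φ(x) dx = ∫_0^1 (6*x^4 - 10*x^3 + 3*x^2 + x) dx. Term by term:
  ∫_0^1 6*x^4 dx = 6/5;  ∫_0^1 -10*x^3 dx = -5/2;  ∫_0^1 3*x^2 dx = 1;
  ∫_0^1 x dx = 1/2.
Sum: 6/5 − 5/2 + 1 + 1/2 = 1/5.
So RHS = -∫_0^1 v(x) φ(x) dx = -1/5.
LHS = RHS, so the identity holds for this test φ.
Moreover u is smooth here and v(x) = u'(x) = -6*x**2 + 4*x + 1 pointwise, so the identity holds for every test function. Hence v is the weak derivative of u.


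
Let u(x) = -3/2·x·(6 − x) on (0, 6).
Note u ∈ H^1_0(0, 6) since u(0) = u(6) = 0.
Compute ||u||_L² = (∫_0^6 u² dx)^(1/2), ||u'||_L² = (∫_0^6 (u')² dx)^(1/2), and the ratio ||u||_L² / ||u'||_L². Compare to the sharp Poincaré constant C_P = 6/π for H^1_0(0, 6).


||u||_L² / ||u'||_L² = 3*sqrt(10)/5 < C_P = 6/π.

u(x) = -3/2·x·(6 − x), so u'(x) = 3*x - 9.
u(x) = -3/2·x·(6 − x) vanishes at x = 0 and x = 6, so u ∈ H^1_0(0, 6). Differentiate via the product rule and integrate the resulting polynomials term by term.
  ∫_0^6 u² dx = ∫_0^6 (9*x^4/4 - 27*x^3 + 81*x^2) dx. Term by term:
    ∫_0^6 9*x^4/4 dx = 17496/5;  ∫_0^6 -27*x^3 dx = -8748;  ∫_0^6 81*x^2 dx = 5832.
  Sum: 17496/5 − 8748 + 5832 = 2916/5.
  ∫_0^6 (u')² dx = ∫_0^6 (9*x^2 - 54*x + 81) dx. Term by term:
    ∫_0^6 9*x^2 dx = 648;  ∫_0^6 -54*x dx = -972;  ∫_0^6 81 dx = 486.
  Sum: 648 − 972 + 486 = 162.
∫_0^6 u² dx = 2916/5, so ||u||_L² = 54*sqrt(5)/5.
∫_0^6 (u')² dx = 162, so ||u'||_L² = 9*sqrt(2).
Ratio ||u||_L² / ||u'||_L² = 3*sqrt(10)/5.
Sharp Poincaré constant on H^1_0(0, 6) is C_P = L/π = 6/π, achieved by sin(π/6·x).
A polynomial bump cannot attain the sharp Poincaré constant (only the first sine eigenfunction does), so the ratio is strictly less than C_P, consistent with ||u||_L² ≤ C_P ||u'||_L².


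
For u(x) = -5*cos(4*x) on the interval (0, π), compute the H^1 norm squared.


||u||_{H^1(0,π)}^2 = 425*π/2

u'(x) = 20*sin(4*x).
Expand u² and (u')² and integrate term by term on (0, π), using: for integers n ≥ 1, ∫_0^π sin²(nx) dx = ∫_0^π cos²(nx) dx = π/2; for n ≠ n', ∫_0^π sin(nx)sin(n'x) dx = ∫_0^π cos(nx)cos(n'x) dx = 0; and by product-to-sum, ∫_0^π sin(nx)cos(n'x) dx = ½∫_0^π [sin((n+n')x) + sin((n−n')x)] dx, which is 0 when n+n' is even and 2n/(n²−n'²) when n+n' is odd (it need not vanish on (0, π)).
  u² squared terms: (-5)²·∫cos(4x)² dx = 25·π/2 = 25*π/2.
  So ∫_0^π u² dx = 25*π/2.
  (u')² squared terms: (20)²·∫sin(4x)² dx = 400·π/2 = 200*π.
  So ∫_0^π (u')² dx = 200*π.
||u||_{H^1}^2 = (25*π/2) + (200*π) = 425*π/2.


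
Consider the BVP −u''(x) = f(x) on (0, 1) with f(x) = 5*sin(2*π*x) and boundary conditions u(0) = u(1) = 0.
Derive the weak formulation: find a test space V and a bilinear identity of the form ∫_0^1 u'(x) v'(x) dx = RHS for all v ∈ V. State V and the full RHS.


V = H^1_0(0, 1) (so v(0) = v(1) = 0); weak form: ∫_0^1 u'v' dx = ∫_0^1 (5*sin(2*π*x)) v dx for all v ∈ V.

Multiply both sides by a test function v and integrate from 0 to 1:
  ∫_0^1 −u''(x) v(x) dx = ∫_0^1 f(x) v(x) dx.
Integrate the LHS by parts once:
  ∫_0^1 −u'' v dx = −[u'(x) v(x)]_0^1 + ∫_0^1 u'(x) v'(x) dx.
Thus ∫_0^1 u'(x) v'(x) dx = ∫_0^1 f(x) v(x) dx + [u'(x) v(x)]_0^1.
Choose V so that boundary terms are either known or forced to vanish.
u is Dirichlet: u(0) = u(1) = 0. Let V = H^1_0(0, 1); then v(0) = v(1) = 0, and [u' v]_0^1 = 0.
Weak formulation: find u (satisfying any essential BC) such that ∫_0^1 u'(x) v'(x) dx = ∫_0^1 f v dx for all v ∈ V.
Substituting f(x) = 5*sin(2*π*x), the right-hand side is ∫_0^1 (5*sin(2*π*x)) v dx.


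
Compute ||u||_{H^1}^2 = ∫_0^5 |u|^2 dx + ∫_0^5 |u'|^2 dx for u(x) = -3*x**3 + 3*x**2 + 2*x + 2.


||u||_{H^1}^2 = 1817615/21

The H^1 norm (squared) on an interval (0, L) is
  ||u||_{H^1}^2 = ∫_0^L u(x)^2 dx + ∫_0^L u'(x)^2 dx.
Compute u'(x) = -9*x**2 + 6*x + 2.
Then u(x)^2 = 9*x**6 - 18*x**5 - 3*x**4 + 16*x**2 + 8*x + 4 and u'(x)^2 = 81*x**4 - 108*x**3 + 24*x + 4.
Integrate each monomial from 0 to 5 using ∫_0^5 c·x^n dx = c·5^(n+1)/(n+1):
  ∫_0^5 u(x)^2 dx = ∫_0^5 (9*x^6 - 18*x^5 - 3*x^4 + 16*x^2 + 8*x + 4) dx. Term by term:
    ∫_0^5 9*x^6 dx = 703125/7;  ∫_0^5 -18*x^5 dx = -46875;  ∫_0^5 -3*x^4 dx = -1875;
    ∫_0^5 16*x^2 dx = 2000/3;  ∫_0^5 8*x dx = 100;  ∫_0^5 4 dx = 20.
  Sum: 703125/7 − 46875 − 1875 + 2000/3 + 100 + 20 = 1102145/21.
  ∫_0^5 u'(x)^2 dx = ∫_0^5 (81*x^4 - 108*x^3 + 24*x + 4) dx. Term by term:
    ∫_0^5 81*x^4 dx = 50625;  ∫_0^5 -108*x^3 dx = -16875;  ∫_0^5 24*x dx = 300;
    ∫_0^5 4 dx = 20.
  Sum: 50625 − 16875 + 300 + 20 = 34070.
Adding: ||u||_{H^1}^2 = 1102145/21 + 34070 = 1817615/21.


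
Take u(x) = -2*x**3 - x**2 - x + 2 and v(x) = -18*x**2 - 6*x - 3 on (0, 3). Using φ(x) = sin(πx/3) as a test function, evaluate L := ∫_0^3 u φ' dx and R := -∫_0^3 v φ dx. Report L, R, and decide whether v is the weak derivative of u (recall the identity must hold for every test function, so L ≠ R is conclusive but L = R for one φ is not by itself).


LHS = -648/π^3 + 186/π, RHS = -1944/π^3 + 558/π. No, v is not the weak derivative of u.

u(x) = -2*x**3 - x**2 - x + 2, classical derivative u'(x) = -6*x**2 - 2*x - 1.
φ(x) = sin(πx/3), so φ'(x) = π*cos(π*x/3)/3.
Note φ(0) = φ(3) = 0, so the boundary term u·φ vanishes.
LHS = ∫_0^3 u(x) φ'(x) dx = ∫_0^3 (-2*π*x^3*cos(π*x/3)/3 - π*x^2*cos(π*x/3)/3 - π*x*cos(π*x/3)/3 + 2*π*cos(π*x/3)/3) dx. Term by term:
  ∫_0^3 2*π*cos(π*x/3)/3 dx = 0;  ∫_0^3 -2*π*x^3*cos(π*x/3)/3 dx = -648/π^3 + 162/π;  ∫_0^3 -π*x*cos(π*x/3)/3 dx = 6/π;
  ∫_0^3 -π*x^2*cos(π*x/3)/3 dx = 18/π.
Sum: 0 + -648/π^3 + 162/π + 6/π + 18/π = -648/π^3 + 186/π.
So LHS = -648/π^3 + 186/π.
∫_0^3 v(x) φ(x) dx = ∫_0^3 (-18*x^2*sin(π*x/3) - 6*x*sin(π*x/3) - 3*sin(π*x/3)) dx. Term by term:
  ∫_0^3 -3*sin(π*x/3) dx = -18/π;  ∫_0^3 -18*x^2*sin(π*x/3) dx = -486/π + 1944/π^3;  ∫_0^3 -6*x*sin(π*x/3) dx = -54/π.
Sum: -18/π + -486/π + 1944/π^3 − 54/π = -558/π + 1944/π^3.
So RHS = -∫_0^3 v(x) φ(x) dx = -1944/π^3 + 558/π.
LHS − RHS = -372/π + 1296/π^3 ≠ 0, so the identity fails.
(For a valid weak derivative the identity must hold for EVERY test function, in particular this one. The failure shows v is NOT the weak derivative of u.)
Correct weak derivative would be u'(x) = -6*x**2 - 2*x - 1.


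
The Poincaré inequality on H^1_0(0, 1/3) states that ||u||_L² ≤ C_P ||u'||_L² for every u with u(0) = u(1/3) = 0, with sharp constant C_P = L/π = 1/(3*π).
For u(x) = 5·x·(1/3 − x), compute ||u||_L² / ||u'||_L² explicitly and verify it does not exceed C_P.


||u||_L² / ||u'||_L² = sqrt(10)/30 < C_P = 1/(3*π).

u(x) = 5·x·(1/3 − x), so u'(x) = 5/3 - 10*x.
u(x) = 5·x·(1/3 − x) vanishes at x = 0 and x = 1/3, so u ∈ H^1_0(0, 1/3). Differentiate via the product rule and integrate the resulting polynomials term by term.
  ∫_0^1/3 u² dx = ∫_0^1/3 (25*x^4 - 50*x^3/3 + 25*x^2/9) dx. Term by term:
    ∫_0^1/3 25*x^4 dx = 5/243;  ∫_0^1/3 -50*x^3/3 dx = -25/486;  ∫_0^1/3 25*x^2/9 dx = 25/729.
  Sum: 5/243 − 25/486 + 25/729 = 5/1458.
  ∫_0^1/3 (u')² dx = ∫_0^1/3 (100*x^2 - 100*x/3 + 25/9) dx. Term by term:
    ∫_0^1/3 100*x^2 dx = 100/81;  ∫_0^1/3 -100*x/3 dx = -50/27;  ∫_0^1/3 25/9 dx = 25/27.
  Sum: 100/81 − 50/27 + 25/27 = 25/81.
∫_0^1/3 u² dx = 5/1458, so ||u||_L² = sqrt(10)/54.
∫_0^1/3 (u')² dx = 25/81, so ||u'||_L² = 5/9.
Ratio ||u||_L² / ||u'||_L² = sqrt(10)/30.
Sharp Poincaré constant on H^1_0(0, 1/3) is C_P = L/π = 1/(3*π), achieved by sin(3*π·x).
A polynomial bump cannot attain the sharp Poincaré constant (only the first sine eigenfunction does), so the ratio is strictly less than C_P, consistent with ||u||_L² ≤ C_P ||u'||_L².


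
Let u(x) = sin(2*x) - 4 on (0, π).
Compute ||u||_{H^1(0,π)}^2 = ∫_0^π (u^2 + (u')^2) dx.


||u||_{H^1(0,π)}^2 = 37*π/2

u'(x) = 2*cos(2*x).
Expand u² and (u')² and integrate term by term on (0, π), using: for integers n ≥ 1, ∫_0^π sin²(nx) dx = ∫_0^π cos²(nx) dx = π/2; for n ≠ n', ∫_0^π sin(nx)sin(n'x) dx = ∫_0^π cos(nx)cos(n'x) dx = 0; and by product-to-sum, ∫_0^π sin(nx)cos(n'x) dx = ½∫_0^π [sin((n+n')x) + sin((n−n')x)] dx, which is 0 when n+n' is even and 2n/(n²−n'²) when n+n' is odd (it need not vanish on (0, π)). For the constant mode: ∫_0^π 1 dx = π, ∫_0^π cos(nx) dx = 0, ∫_0^π sin(nx) dx = (1−(−1)^n)/n.
  u² squared terms: (-4)²·∫1 dx = 16·π = 16*π;  (1)²·∫sin(2x)² dx = 1·π/2 = π/2.
  u² cross terms: 2·(-4)·(1)·∫1·sin(2x) dx = -8·(0) = 0.
  So ∫_0^π u² dx = 16*π + π/2 + 0 = 33*π/2.
  (u')² squared terms: (2)²·∫cos(2x)² dx = 4·π/2 = 2*π.
  So ∫_0^π (u')² dx = 2*π.
||u||_{H^1}^2 = (33*π/2) + (2*π) = 37*π/2.


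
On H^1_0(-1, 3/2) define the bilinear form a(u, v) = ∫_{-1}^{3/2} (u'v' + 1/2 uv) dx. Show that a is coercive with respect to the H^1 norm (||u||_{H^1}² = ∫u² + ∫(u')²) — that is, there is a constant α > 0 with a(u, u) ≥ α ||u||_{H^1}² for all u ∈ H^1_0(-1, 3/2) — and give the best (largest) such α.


α = (25 + 8*π^2)/(2*(25 + 4*π^2))

Coercivity of a(·,·) on H^1_0(-1, 3/2) means a(u, u) ≥ α ||u||_{H^1}² for every u ∈ H^1_0.
The interval has length L = 5/2, and Poincaré/coercivity depend only on L. Here a(u, u) = ∫(u')² + (1/2)·∫u².
Here 0 < c = 1/2 < 1. The condition a(u,u) ≥ α||u||_{H^1}² reads (1−α)∫(u')² ≥ (α−c)∫u². Any admissible α is ≤ 1 (rapidly oscillating u have ∫u²/∫(u')² → 0), and α = 1 would force 0 ≥ (1−c)∫u², impossible since c < 1; so 1−α > 0. By the sharp Poincaré inequality on H^1_0 of an interval of length L, ∫(u')² ≥ (π/L)²∫u² with equality for the first sine mode sin(π(x−x₀)/L) (x₀ the left endpoint), so the inequality holds for all u iff (1−α)(π/L)² ≥ α − c, i.e. α ≤ ((π/L)² + c)/((π/L)² + 1) = (1 + c(L/π)²)/(1 + (L/π)²). With (π/L)² = 4*π^2/25 and c = 1/2, the largest admissible constant is α = ((π/L)² + c)/((π/L)² + 1).
Simplifying, α = (25 + 8*π^2)/(2*(25 + 4*π^2)).


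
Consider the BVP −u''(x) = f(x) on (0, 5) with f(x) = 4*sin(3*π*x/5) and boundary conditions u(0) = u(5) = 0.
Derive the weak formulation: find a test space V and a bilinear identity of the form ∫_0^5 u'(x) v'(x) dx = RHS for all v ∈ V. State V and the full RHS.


V = H^1_0(0, 5) (so v(0) = v(5) = 0); weak form: ∫_0^5 u'v' dx = ∫_0^5 (4*sin(3*π*x/5)) v dx for all v ∈ V.

Multiply both sides by a test function v and integrate from 0 to 5:
  ∫_0^5 −u''(x) v(x) dx = ∫_0^5 f(x) v(x) dx.
Integrate the LHS by parts once:
  ∫_0^5 −u'' v dx = −[u'(x) v(x)]_0^5 + ∫_0^5 u'(x) v'(x) dx.
Thus ∫_0^5 u'(x) v'(x) dx = ∫_0^5 f(x) v(x) dx + [u'(x) v(x)]_0^5.
Choose V so that boundary terms are either known or forced to vanish.
u is Dirichlet: u(0) = u(5) = 0. Let V = H^1_0(0, 5); then v(0) = v(5) = 0, and [u' v]_0^5 = 0.
Weak formulation: find u (satisfying any essential BC) such that ∫_0^5 u'(x) v'(x) dx = ∫_0^5 f v dx for all v ∈ V.
Substituting f(x) = 4*sin(3*π*x/5), the right-hand side is ∫_0^5 (4*sin(3*π*x/5)) v dx.


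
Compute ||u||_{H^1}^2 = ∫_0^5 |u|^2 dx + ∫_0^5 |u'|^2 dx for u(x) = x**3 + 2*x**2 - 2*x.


||u||_{H^1}^2 = 208990/7

The H^1 norm (squared) on an interval (0, L) is
  ||u||_{H^1}^2 = ∫_0^L u(x)^2 dx + ∫_0^L u'(x)^2 dx.
Compute u'(x) = 3*x**2 + 4*x - 2.
Then u(x)^2 = x**6 + 4*x**5 - 8*x**3 + 4*x**2 and u'(x)^2 = 9*x**4 + 24*x**3 + 4*x**2 - 16*x + 4.
Integrate each monomial from 0 to 5 using ∫_0^5 c·x^n dx = c·5^(n+1)/(n+1):
  ∫_0^5 u(x)^2 dx = ∫_0^5 (x^6 + 4*x^5 - 8*x^3 + 4*x^2) dx. Term by term:
    ∫_0^5 x^6 dx = 78125/7;  ∫_0^5 4*x^5 dx = 31250/3;  ∫_0^5 -8*x^3 dx = -1250;
    ∫_0^5 4*x^2 dx = 500/3.
  Sum: 78125/7 + 31250/3 − 1250 + 500/3 = 430375/21.
  ∫_0^5 u'(x)^2 dx = ∫_0^5 (9*x^4 + 24*x^3 + 4*x^2 - 16*x + 4) dx. Term by term:
    ∫_0^5 9*x^4 dx = 5625;  ∫_0^5 24*x^3 dx = 3750;  ∫_0^5 4*x^2 dx = 500/3;
    ∫_0^5 -16*x dx = -200;  ∫_0^5 4 dx = 20.
  Sum: 5625 + 3750 + 500/3 − 200 + 20 = 28085/3.
Adding: ||u||_{H^1}^2 = 430375/21 + 28085/3 = 208990/7.


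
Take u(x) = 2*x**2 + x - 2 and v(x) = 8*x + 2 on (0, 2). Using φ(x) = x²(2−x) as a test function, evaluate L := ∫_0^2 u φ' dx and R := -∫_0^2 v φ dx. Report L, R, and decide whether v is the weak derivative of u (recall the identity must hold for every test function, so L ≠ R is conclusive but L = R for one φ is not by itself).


LHS = -116/15, RHS = -232/15. No, v is not the weak derivative of u.

u(x) = 2*x**2 + x - 2, classical derivative u'(x) = 4*x + 1.
φ(x) = x²(2−x), so φ'(x) = x*(4 - 3*x).
Note φ(0) = φ(2) = 0, so the boundary term u·φ vanishes.
LHS = ∫_0^2 u(x) φ'(x) dx = ∫_0^2 (-6*x^4 + 5*x^3 + 10*x^2 - 8*x) dx. Term by term:
  ∫_0^2 -6*x^4 dx = -192/5;  ∫_0^2 5*x^3 dx = 20;  ∫_0^2 10*x^2 dx = 80/3;
  ∫_0^2 -8*x dx = -16.
Sum: -192/5 + 20 + 80/3 − 16 = -116/15.
So LHS = -116/15.
∫_0^2 v(x) φ(x) dx = ∫_0^2 (-8*x^4 + 14*x^3 + 4*x^2) dx. Term by term:
  ∫_0^2 -8*x^4 dx = -256/5;  ∫_0^2 14*x^3 dx = 56;  ∫_0^2 4*x^2 dx = 32/3.
Sum: -256/5 + 56 + 32/3 = 232/15.
So RHS = -∫_0^2 v(x) φ(x) dx = -232/15.
LHS − RHS = 116/15 ≠ 0, so the identity fails.
(For a valid weak derivative the identity must hold for EVERY test function, in particular this one. The failure shows v is NOT the weak derivative of u.)
Correct weak derivative would be u'(x) = 4*x + 1.


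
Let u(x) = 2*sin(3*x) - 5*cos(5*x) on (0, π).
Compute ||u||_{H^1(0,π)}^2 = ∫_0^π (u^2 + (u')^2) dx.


||u||_{H^1(0,π)}^2 = 345*π

u'(x) = 25*sin(5*x) + 6*cos(3*x).
Expand u² and (u')² and integrate term by term on (0, π), using: for integers n ≥ 1, ∫_0^π sin²(nx) dx = ∫_0^π cos²(nx) dx = π/2; for n ≠ n', ∫_0^π sin(nx)sin(n'x) dx = ∫_0^π cos(nx)cos(n'x) dx = 0; and by product-to-sum, ∫_0^π sin(nx)cos(n'x) dx = ½∫_0^π [sin((n+n')x) + sin((n−n')x)] dx, which is 0 when n+n' is even and 2n/(n²−n'²) when n+n' is odd (it need not vanish on (0, π)).
  u² squared terms: (-5)²·∫cos(5x)² dx = 25·π/2 = 25*π/2;  (2)²·∫sin(3x)² dx = 4·π/2 = 2*π.
  u² cross terms: 2·(-5)·(2)·∫cos(5x)·sin(3x) dx = -20·(0) = 0.
  So ∫_0^π u² dx = 25*π/2 + 2*π + 0 = 29*π/2.
  (u')² squared terms: (6)²·∫cos(3x)² dx = 36·π/2 = 18*π;  (25)²·∫sin(5x)² dx = 625·π/2 = 625*π/2.
  (u')² cross terms: 2·(6)·(25)·∫cos(3x)·sin(5x) dx = 300·(0) = 0.
  So ∫_0^π (u')² dx = 18*π + 625*π/2 + 0 = 661*π/2.
||u||_{H^1}^2 = (29*π/2) + (661*π/2) = 345*π.


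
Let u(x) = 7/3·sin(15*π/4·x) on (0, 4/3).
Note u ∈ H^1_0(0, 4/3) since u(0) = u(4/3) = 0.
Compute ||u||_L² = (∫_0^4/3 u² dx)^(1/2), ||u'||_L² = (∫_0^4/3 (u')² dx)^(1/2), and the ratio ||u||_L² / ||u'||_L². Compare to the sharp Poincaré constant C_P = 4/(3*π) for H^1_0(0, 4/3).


||u||_L² / ||u'||_L² = 4/(15*π) < C_P = 4/(3*π).

u(x) = 7/3·sin(15*π/4·x), so u'(x) = 35*π*cos(15*π*x/4)/4.
Writing u(x) = A·sin(kπx/L) with A = 7/3 and k = 5, use ∫_0^L sin²(kπx/L) dx = L/2 and ∫_0^L cos²(kπx/L) dx = L/2.
u² = 49/9·sin²(15*π/4·x) and (u')² = 1225*π^2/16·cos²(15*π/4·x), and each of sin², cos² integrates to L/2 = 2/3 over (0, 4/3).
∫_0^4/3 u² dx = 98/27, so ||u||_L² = 7*sqrt(6)/9.
∫_0^4/3 (u')² dx = 1225*π^2/24, so ||u'||_L² = 35*sqrt(6)*π/12.
Ratio ||u||_L² / ||u'||_L² = 4/(15*π).
Sharp Poincaré constant on H^1_0(0, 4/3) is C_P = L/π = 4/(3*π), achieved by sin(3*π/4·x).
This is the k = 5 harmonic; the ratio L/(kπ) is strictly less than C_P = L/π, consistent with the sharp inequality ||u||_L² ≤ C_P ||u'||_L².


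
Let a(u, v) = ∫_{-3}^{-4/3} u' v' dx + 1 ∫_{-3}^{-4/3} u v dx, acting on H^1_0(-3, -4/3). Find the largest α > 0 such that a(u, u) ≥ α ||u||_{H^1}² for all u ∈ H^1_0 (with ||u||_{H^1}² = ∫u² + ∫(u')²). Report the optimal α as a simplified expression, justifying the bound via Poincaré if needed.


α = 1

Coercivity of a(·,·) on H^1_0(-3, -4/3) means a(u, u) ≥ α ||u||_{H^1}² for every u ∈ H^1_0.
The interval has length L = 5/3, and Poincaré/coercivity depend only on L. Here a(u, u) = ∫(u')² + (1)·∫u².
Here c = 1 ≥ 1, so a(u,u) = ∫(u')² + c∫u² ≥ ∫(u')² + ∫u² = ||u||_{H^1}², i.e. α = 1 works. No larger α is possible: a(u,u) ≥ α||u||_{H^1}² means (1−α)∫(u')² ≥ (α−c)∫u², and for the modes u_n = sin(nπ(x−x₀)/L) (x₀ the left endpoint) one has ∫u_n²/∫(u_n')² = (L/(nπ))² → 0, so a(u_n,u_n)/||u_n||_{H^1}² → 1. Hence the optimal constant is α = 1.
Therefore α = 1.


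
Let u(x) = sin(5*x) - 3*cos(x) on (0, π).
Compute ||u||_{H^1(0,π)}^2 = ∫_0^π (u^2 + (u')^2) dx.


||u||_{H^1(0,π)}^2 = 22*π

u'(x) = 3*sin(x) + 5*cos(5*x).
Expand u² and (u')² and integrate term by term on (0, π), using: for integers n ≥ 1, ∫_0^π sin²(nx) dx = ∫_0^π cos²(nx) dx = π/2; for n ≠ n', ∫_0^π sin(nx)sin(n'x) dx = ∫_0^π cos(nx)cos(n'x) dx = 0; and by product-to-sum, ∫_0^π sin(nx)cos(n'x) dx = ½∫_0^π [sin((n+n')x) + sin((n−n')x)] dx, which is 0 when n+n' is even and 2n/(n²−n'²) when n+n' is odd (it need not vanish on (0, π)).
  u² squared terms: (-3)²·∫cos(x)² dx = 9·π/2 = 9*π/2;  (1)²·∫sin(5x)² dx = 1·π/2 = π/2.
  u² cross terms: 2·(-3)·(1)·∫cos(x)·sin(5x) dx = -6·(0) = 0.
  So ∫_0^π u² dx = 9*π/2 + π/2 + 0 = 5*π.
  (u')² squared terms: (3)²·∫sin(x)² dx = 9·π/2 = 9*π/2;  (5)²·∫cos(5x)² dx = 25·π/2 = 25*π/2.
  (u')² cross terms: 2·(3)·(5)·∫sin(x)·cos(5x) dx = 30·(0) = 0.
  So ∫_0^π (u')² dx = 9*π/2 + 25*π/2 + 0 = 17*π.
||u||_{H^1}^2 = (5*π) + (17*π) = 22*π.


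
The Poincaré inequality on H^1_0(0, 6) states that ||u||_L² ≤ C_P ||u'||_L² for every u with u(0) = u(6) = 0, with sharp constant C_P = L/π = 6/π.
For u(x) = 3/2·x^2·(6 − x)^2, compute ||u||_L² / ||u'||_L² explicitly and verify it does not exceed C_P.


||u||_L² / ||u'||_L² = sqrt(3) < C_P = 6/π.

u(x) = 3/2·x^2·(6 − x)^2, so u'(x) = 6*x*(x - 6)*(x - 3).
u(x) = 3/2·x^2·(6 − x)^2 vanishes at x = 0 and x = 6, so u ∈ H^1_0(0, 6). Differentiate via the product rule and integrate the resulting polynomials term by term.
  ∫_0^6 u² dx = ∫_0^6 (9*x^8/4 - 54*x^7 + 486*x^6 - 1944*x^5 + 2916*x^4) dx. Term by term:
    ∫_0^6 9*x^8/4 dx = 2519424;  ∫_0^6 -54*x^7 dx = -11337408;  ∫_0^6 486*x^6 dx = 136048896/7;
    ∫_0^6 -1944*x^5 dx = -15116544;  ∫_0^6 2916*x^4 dx = 22674816/5.
  Sum: 2519424 − 11337408 + 136048896/7 − 15116544 + 22674816/5 = 1259712/35.
  ∫_0^6 (u')² dx = ∫_0^6 (36*x^6 - 648*x^5 + 4212*x^4 - 11664*x^3 + 11664*x^2) dx. Term by term:
    ∫_0^6 36*x^6 dx = 10077696/7;  ∫_0^6 -648*x^5 dx = -5038848;  ∫_0^6 4212*x^4 dx = 32752512/5;
    ∫_0^6 -11664*x^3 dx = -3779136;  ∫_0^6 11664*x^2 dx = 839808.
  Sum: 10077696/7 − 5038848 + 32752512/5 − 3779136 + 839808 = 419904/35.
∫_0^6 u² dx = 1259712/35, so ||u||_L² = 648*sqrt(105)/35.
∫_0^6 (u')² dx = 419904/35, so ||u'||_L² = 648*sqrt(35)/35.
Ratio ||u||_L² / ||u'||_L² = sqrt(3).
Sharp Poincaré constant on H^1_0(0, 6) is C_P = L/π = 6/π, achieved by sin(π/6·x).
A polynomial bump cannot attain the sharp Poincaré constant (only the first sine eigenfunction does), so the ratio is strictly less than C_P, consistent with ||u||_L² ≤ C_P ||u'||_L².


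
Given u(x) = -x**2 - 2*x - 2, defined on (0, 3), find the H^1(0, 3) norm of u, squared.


||u||_{H^1}^2 = 1668/5

The H^1 norm (squared) on an interval (0, L) is
  ||u||_{H^1}^2 = ∫_0^L u(x)^2 dx + ∫_0^L u'(x)^2 dx.
Compute u'(x) = -2*x - 2.
Then u(x)^2 = x**4 + 4*x**3 + 8*x**2 + 8*x + 4 and u'(x)^2 = 4*x**2 + 8*x + 4.
Integrate each monomial from 0 to 3 using ∫_0^3 c·x^n dx = c·3^(n+1)/(n+1):
  ∫_0^3 u(x)^2 dx = ∫_0^3 (x^4 + 4*x^3 + 8*x^2 + 8*x + 4) dx. Term by term:
    ∫_0^3 x^4 dx = 243/5;  ∫_0^3 4*x^3 dx = 81;  ∫_0^3 8*x^2 dx = 72;
    ∫_0^3 8*x dx = 36;  ∫_0^3 4 dx = 12.
  Sum: 243/5 + 81 + 72 + 36 + 12 = 1248/5.
  ∫_0^3 u'(x)^2 dx = ∫_0^3 (4*x^2 + 8*x + 4) dx. Term by term:
    ∫_0^3 4*x^2 dx = 36;  ∫_0^3 8*x dx = 36;  ∫_0^3 4 dx = 12.
  Sum: 36 + 36 + 12 = 84.
Adding: ||u||_{H^1}^2 = 1248/5 + 84 = 1668/5.


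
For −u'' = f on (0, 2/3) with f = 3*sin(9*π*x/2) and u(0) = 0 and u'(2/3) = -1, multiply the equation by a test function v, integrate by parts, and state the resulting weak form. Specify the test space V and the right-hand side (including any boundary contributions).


V = {v ∈ H^1(0, 2/3) : v(0) = 0} (test functions vanish at x = 0 where u is specified); weak form: ∫_0^2/3 u'v' dx = ∫_0^2/3 (3*sin(9*π*x/2)) v dx − v(2/3) for all v ∈ V.

Multiply both sides by a test function v and integrate from 0 to 2/3:
  ∫_0^2/3 −u''(x) v(x) dx = ∫_0^2/3 f(x) v(x) dx.
Integrate the LHS by parts once:
  ∫_0^2/3 −u'' v dx = −[u'(x) v(x)]_0^2/3 + ∫_0^2/3 u'(x) v'(x) dx.
Thus ∫_0^2/3 u'(x) v'(x) dx = ∫_0^2/3 f(x) v(x) dx + [u'(x) v(x)]_0^2/3.
Choose V so that boundary terms are either known or forced to vanish.
Mixed BC: u(0) = 0 (Dirichlet) and u'(2/3) = -1 (Neumann). Define V = {v ∈ H^1(0, 2/3) : v(0) = 0}. Then [u' v]_0^2/3 = u'(2/3)·v(2/3) − u'(0)·0 = − v(2/3).
Weak formulation: find u (satisfying any essential BC) such that ∫_0^2/3 u'(x) v'(x) dx = ∫_0^2/3 f v dx − v(2/3) for all v ∈ V (Dirichlet at 0 absorbed into V; Neumann datum at x = 2/3 contributes the boundary term).
Substituting f(x) = 3*sin(9*π*x/2), the right-hand side is ∫_0^2/3 (3*sin(9*π*x/2)) v dx − v(2/3).


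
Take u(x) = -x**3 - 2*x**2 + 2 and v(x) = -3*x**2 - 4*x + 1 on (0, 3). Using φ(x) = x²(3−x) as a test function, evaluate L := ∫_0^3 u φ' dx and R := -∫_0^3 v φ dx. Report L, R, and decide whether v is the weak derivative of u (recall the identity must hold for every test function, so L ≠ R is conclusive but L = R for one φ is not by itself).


LHS = 243/2, RHS = 459/4. No, v is not the weak derivative of u.

u(x) = -x**3 - 2*x**2 + 2, classical derivative u'(x) = -3*x**2 - 4*x.
φ(x) = x²(3−x), so φ'(x) = 3*x*(2 - x).
Note φ(0) = φ(3) = 0, so the boundary term u·φ vanishes.
LHS = ∫_0^3 u(x) φ'(x) dx = ∫_0^3 (3*x^5 - 12*x^3 - 6*x^2 + 12*x) dx. Term by term:
  ∫_0^3 3*x^5 dx = 729/2;  ∫_0^3 -12*x^3 dx = -243;  ∫_0^3 -6*x^2 dx = -54;
  ∫_0^3 12*x dx = 54.
Sum: 729/2 − 243 − 54 + 54 = 243/2.
So LHS = 243/2.
∫_0^3 v(x) φ(x) dx = ∫_0^3 (3*x^5 - 5*x^4 - 13*x^3 + 3*x^2) dx. Term by term:
  ∫_0^3 3*x^5 dx = 729/2;  ∫_0^3 -5*x^4 dx = -243;  ∫_0^3 -13*x^3 dx = -1053/4;
  ∫_0^3 3*x^2 dx = 27.
Sum: 729/2 − 243 − 1053/4 + 27 = -459/4.
So RHS = -∫_0^3 v(x) φ(x) dx = 459/4.
LHS − RHS = 27/4 ≠ 0, so the identity fails.
(For a valid weak derivative the identity must hold for EVERY test function, in particular this one. The failure shows v is NOT the weak derivative of u.)
Correct weak derivative would be u'(x) = -3*x**2 - 4*x.


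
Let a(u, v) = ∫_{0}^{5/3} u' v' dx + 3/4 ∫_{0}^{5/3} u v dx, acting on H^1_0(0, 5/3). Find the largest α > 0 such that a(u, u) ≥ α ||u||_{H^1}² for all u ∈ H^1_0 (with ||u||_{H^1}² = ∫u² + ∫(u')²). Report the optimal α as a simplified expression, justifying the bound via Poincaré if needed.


α = 3*(25 + 12*π^2)/(4*(25 + 9*π^2))

Coercivity of a(·,·) on H^1_0(0, 5/3) means a(u, u) ≥ α ||u||_{H^1}² for every u ∈ H^1_0.
The interval has length L = 5/3, and Poincaré/coercivity depend only on L. Here a(u, u) = ∫(u')² + (3/4)·∫u².
Here 0 < c = 3/4 < 1. The condition a(u,u) ≥ α||u||_{H^1}² reads (1−α)∫(u')² ≥ (α−c)∫u². Any admissible α is ≤ 1 (rapidly oscillating u have ∫u²/∫(u')² → 0), and α = 1 would force 0 ≥ (1−c)∫u², impossible since c < 1; so 1−α > 0. By the sharp Poincaré inequality on H^1_0 of an interval of length L, ∫(u')² ≥ (π/L)²∫u² with equality for the first sine mode sin(π(x−x₀)/L) (x₀ the left endpoint), so the inequality holds for all u iff (1−α)(π/L)² ≥ α − c, i.e. α ≤ ((π/L)² + c)/((π/L)² + 1) = (1 + c(L/π)²)/(1 + (L/π)²). With (π/L)² = 9*π^2/25 and c = 3/4, the largest admissible constant is α = ((π/L)² + c)/((π/L)² + 1).
Simplifying, α = 3*(25 + 12*π^2)/(4*(25 + 9*π^2)).


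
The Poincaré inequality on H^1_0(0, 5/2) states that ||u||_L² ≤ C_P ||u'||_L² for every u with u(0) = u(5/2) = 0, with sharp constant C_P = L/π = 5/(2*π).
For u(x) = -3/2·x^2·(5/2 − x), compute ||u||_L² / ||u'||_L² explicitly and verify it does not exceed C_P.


||u||_L² / ||u'||_L² = 5*sqrt(14)/28 < C_P = 5/(2*π).

u(x) = -3/2·x^2·(5/2 − x), so u'(x) = 3*x*(3*x - 5)/2.
u(x) = -3/2·x^2·(5/2 − x) vanishes at x = 0 and x = 5/2, so u ∈ H^1_0(0, 5/2). Differentiate via the product rule and integrate the resulting polynomials term by term.
  ∫_0^5/2 u² dx = ∫_0^5/2 (9*x^6/4 - 45*x^5/4 + 225*x^4/16) dx. Term by term:
    ∫_0^5/2 9*x^6/4 dx = 703125/3584;  ∫_0^5/2 -45*x^5/4 dx = -234375/512;  ∫_0^5/2 225*x^4/16 dx = 140625/512.
  Sum: 703125/3584 − 234375/512 + 140625/512 = 46875/3584.
  ∫_0^5/2 (u')² dx = ∫_0^5/2 (81*x^4/4 - 135*x^3/2 + 225*x^2/4) dx. Term by term:
    ∫_0^5/2 81*x^4/4 dx = 50625/128;  ∫_0^5/2 -135*x^3/2 dx = -84375/128;  ∫_0^5/2 225*x^2/4 dx = 9375/32.
  Sum: 50625/128 − 84375/128 + 9375/32 = 1875/64.
∫_0^5/2 u² dx = 46875/3584, so ||u||_L² = 125*sqrt(42)/224.
∫_0^5/2 (u')² dx = 1875/64, so ||u'||_L² = 25*sqrt(3)/8.
Ratio ||u||_L² / ||u'||_L² = 5*sqrt(14)/28.
Sharp Poincaré constant on H^1_0(0, 5/2) is C_P = L/π = 5/(2*π), achieved by sin(2*π/5·x).
A polynomial bump cannot attain the sharp Poincaré constant (only the first sine eigenfunction does), so the ratio is strictly less than C_P, consistent with ||u||_L² ≤ C_P ||u'||_L².


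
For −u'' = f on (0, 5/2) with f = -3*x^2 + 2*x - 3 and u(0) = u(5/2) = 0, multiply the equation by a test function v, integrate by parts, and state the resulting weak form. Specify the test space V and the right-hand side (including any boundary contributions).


V = H^1_0(0, 5/2) (so v(0) = v(5/2) = 0); weak form: ∫_0^5/2 u'v' dx = ∫_0^5/2 (-3*x^2 + 2*x - 3) v dx for all v ∈ V.

Multiply both sides by a test function v and integrate from 0 to 5/2:
  ∫_0^5/2 −u''(x) v(x) dx = ∫_0^5/2 f(x) v(x) dx.
Integrate the LHS by parts once:
  ∫_0^5/2 −u'' v dx = −[u'(x) v(x)]_0^5/2 + ∫_0^5/2 u'(x) v'(x) dx.
Thus ∫_0^5/2 u'(x) v'(x) dx = ∫_0^5/2 f(x) v(x) dx + [u'(x) v(x)]_0^5/2.
Choose V so that boundary terms are either known or forced to vanish.
u is Dirichlet: u(0) = u(5/2) = 0. Let V = H^1_0(0, 5/2); then v(0) = v(5/2) = 0, and [u' v]_0^5/2 = 0.
Weak formulation: find u (satisfying any essential BC) such that ∫_0^5/2 u'(x) v'(x) dx = ∫_0^5/2 f v dx for all v ∈ V.
Substituting f(x) = -3*x^2 + 2*x - 3, the right-hand side is ∫_0^5/2 (-3*x^2 + 2*x - 3) v dx.


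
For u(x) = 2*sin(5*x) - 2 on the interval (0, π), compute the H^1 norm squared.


||u||_{H^1(0,π)}^2 = -16/5 + 56*π

u'(x) = 10*cos(5*x).
Expand u² and (u')² and integrate term by term on (0, π), using: for integers n ≥ 1, ∫_0^π sin²(nx) dx = ∫_0^π cos²(nx) dx = π/2; for n ≠ n', ∫_0^π sin(nx)sin(n'x) dx = ∫_0^π cos(nx)cos(n'x) dx = 0; and by product-to-sum, ∫_0^π sin(nx)cos(n'x) dx = ½∫_0^π [sin((n+n')x) + sin((n−n')x)] dx, which is 0 when n+n' is even and 2n/(n²−n'²) when n+n' is odd (it need not vanish on (0, π)). For the constant mode: ∫_0^π 1 dx = π, ∫_0^π cos(nx) dx = 0, ∫_0^π sin(nx) dx = (1−(−1)^n)/n.
  u² squared terms: (-2)²·∫1 dx = 4·π = 4*π;  (2)²·∫sin(5x)² dx = 4·π/2 = 2*π.
  u² cross terms: 2·(-2)·(2)·∫1·sin(5x) dx = -8·(2/5) = -16/5.
  So ∫_0^π u² dx = 4*π + 2*π − 16/5 = -16/5 + 6*π.
  (u')² squared terms: (10)²·∫cos(5x)² dx = 100·π/2 = 50*π.
  So ∫_0^π (u')² dx = 50*π.
||u||_{H^1}^2 = (-16/5 + 6*π) + (50*π) = -16/5 + 56*π.
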